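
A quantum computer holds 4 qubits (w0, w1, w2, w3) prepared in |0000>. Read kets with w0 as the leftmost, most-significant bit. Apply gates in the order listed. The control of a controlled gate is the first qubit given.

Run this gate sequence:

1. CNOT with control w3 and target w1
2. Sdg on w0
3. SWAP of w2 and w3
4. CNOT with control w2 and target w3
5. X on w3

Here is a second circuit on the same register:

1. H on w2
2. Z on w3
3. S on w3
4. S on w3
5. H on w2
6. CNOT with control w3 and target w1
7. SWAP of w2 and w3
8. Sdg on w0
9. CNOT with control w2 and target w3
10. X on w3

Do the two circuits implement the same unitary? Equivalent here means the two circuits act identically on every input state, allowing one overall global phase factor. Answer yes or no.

Yes: on every input state the two circuits agree up to one overall phase factor.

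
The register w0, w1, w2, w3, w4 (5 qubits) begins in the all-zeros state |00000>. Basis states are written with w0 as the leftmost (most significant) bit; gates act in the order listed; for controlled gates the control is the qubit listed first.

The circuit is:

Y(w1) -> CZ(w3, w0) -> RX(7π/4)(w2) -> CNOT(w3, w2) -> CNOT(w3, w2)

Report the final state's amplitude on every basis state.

The resulting statevector has amplitude -I*sqrt(sqrt(2) + 2)/2 on |01000>, sqrt(2 - sqrt(2))/2 on |01100>, and 0 on every other basis state. Key observation: the block from step 4 through step 5 cancels to the identity and can be dropped.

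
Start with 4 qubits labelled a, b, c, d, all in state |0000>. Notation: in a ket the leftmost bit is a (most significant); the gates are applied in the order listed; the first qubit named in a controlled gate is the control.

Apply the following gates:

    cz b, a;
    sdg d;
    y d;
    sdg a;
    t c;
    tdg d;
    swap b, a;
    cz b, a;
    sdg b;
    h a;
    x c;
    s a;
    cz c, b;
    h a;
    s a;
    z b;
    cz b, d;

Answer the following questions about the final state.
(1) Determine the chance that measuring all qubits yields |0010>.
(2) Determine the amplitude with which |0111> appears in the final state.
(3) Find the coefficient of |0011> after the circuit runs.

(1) The probability of measuring |0010> is 0.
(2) The amplitude on |0111> is 0.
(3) The amplitude on |0011> is (1 - I)*exp(3*I*pi/4)/2.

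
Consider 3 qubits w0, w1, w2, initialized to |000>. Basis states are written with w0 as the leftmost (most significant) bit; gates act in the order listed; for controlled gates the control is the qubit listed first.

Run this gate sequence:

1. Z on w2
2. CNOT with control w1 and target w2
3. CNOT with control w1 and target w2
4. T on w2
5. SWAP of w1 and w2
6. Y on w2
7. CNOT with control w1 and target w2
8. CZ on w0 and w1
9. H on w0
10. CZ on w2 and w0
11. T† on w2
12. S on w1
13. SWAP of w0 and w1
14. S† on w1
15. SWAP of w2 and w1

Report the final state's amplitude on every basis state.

The final amplitudes are sqrt(2)*exp(I*pi/4)/2 on |010>, sqrt(2)*exp(3*I*pi/4)/2 on |011>, and 0 on every other basis state. Key observation: gates 2-3 undo each other exactly, leaving only the rest of the circuit to track.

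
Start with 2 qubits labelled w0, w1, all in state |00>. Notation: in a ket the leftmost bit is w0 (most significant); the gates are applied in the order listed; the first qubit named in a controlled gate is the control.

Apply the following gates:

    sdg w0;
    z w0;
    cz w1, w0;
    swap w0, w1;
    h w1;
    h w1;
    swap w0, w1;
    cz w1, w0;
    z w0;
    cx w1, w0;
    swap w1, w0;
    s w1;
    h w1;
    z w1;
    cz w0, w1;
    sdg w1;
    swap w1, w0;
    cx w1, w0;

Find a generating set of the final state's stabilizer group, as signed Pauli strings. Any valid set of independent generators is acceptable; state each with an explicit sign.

The stabilizer group can be generated by +YI, +IZ, among other valid generating sets.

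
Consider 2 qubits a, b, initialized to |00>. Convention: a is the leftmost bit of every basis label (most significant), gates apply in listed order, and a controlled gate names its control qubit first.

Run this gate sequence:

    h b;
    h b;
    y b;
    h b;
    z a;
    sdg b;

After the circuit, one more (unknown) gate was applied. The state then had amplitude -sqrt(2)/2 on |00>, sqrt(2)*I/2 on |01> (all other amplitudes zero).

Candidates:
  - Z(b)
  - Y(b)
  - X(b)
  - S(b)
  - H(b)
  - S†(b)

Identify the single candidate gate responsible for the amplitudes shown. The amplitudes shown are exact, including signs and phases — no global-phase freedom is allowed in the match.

It was X(b) that produced the state shown.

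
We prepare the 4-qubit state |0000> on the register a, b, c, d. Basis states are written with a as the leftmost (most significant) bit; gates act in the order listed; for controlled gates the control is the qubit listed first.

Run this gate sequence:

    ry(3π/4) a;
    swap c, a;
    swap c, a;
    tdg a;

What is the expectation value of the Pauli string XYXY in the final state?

In the final state, XYXY has expectation 0. Key observation: gates 2-3 undo each other exactly, leaving only the rest of the circuit to track.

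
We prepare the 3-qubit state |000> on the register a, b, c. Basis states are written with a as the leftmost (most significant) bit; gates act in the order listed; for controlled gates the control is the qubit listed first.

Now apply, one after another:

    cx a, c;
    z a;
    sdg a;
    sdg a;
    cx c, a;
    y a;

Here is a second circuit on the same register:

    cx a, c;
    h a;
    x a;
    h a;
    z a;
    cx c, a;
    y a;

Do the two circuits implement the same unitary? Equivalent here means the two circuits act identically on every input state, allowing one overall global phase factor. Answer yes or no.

Yes — the two circuits implement the same unitary up to a global phase.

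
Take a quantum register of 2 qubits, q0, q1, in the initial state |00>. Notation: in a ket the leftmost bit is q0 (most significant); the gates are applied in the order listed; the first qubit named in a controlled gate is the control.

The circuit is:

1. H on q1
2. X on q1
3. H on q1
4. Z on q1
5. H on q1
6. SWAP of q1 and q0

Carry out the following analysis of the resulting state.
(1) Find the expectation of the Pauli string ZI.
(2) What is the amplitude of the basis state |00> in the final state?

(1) In the final state, ZI has expectation 0. Key observation: steps 1-4 multiply out to the identity, so the circuit reduces to the remaining gates.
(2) The amplitude on |00> is sqrt(2)/2.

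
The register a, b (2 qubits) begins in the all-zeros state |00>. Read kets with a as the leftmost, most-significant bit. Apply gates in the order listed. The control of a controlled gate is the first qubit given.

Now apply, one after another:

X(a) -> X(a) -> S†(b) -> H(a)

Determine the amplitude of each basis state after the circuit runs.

After the circuit, the state carries amplitude sqrt(2)/2 on |00>, 0 on |01>, sqrt(2)/2 on |10>, 0 on |11>. Key observation: steps 1-2 multiply out to the identity, so the circuit reduces to the remaining gates.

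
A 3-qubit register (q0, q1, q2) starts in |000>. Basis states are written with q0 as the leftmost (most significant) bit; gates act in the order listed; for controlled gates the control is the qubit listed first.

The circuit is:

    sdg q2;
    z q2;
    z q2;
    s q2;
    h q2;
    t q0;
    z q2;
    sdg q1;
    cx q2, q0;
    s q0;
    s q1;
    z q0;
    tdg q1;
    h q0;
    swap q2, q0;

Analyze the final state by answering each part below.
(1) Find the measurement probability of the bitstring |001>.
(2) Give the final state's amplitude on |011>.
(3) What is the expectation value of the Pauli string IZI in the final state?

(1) A full measurement returns |001> with probability 1/4. Key observation: gates 1-4 undo each other exactly, leaving only the rest of the circuit to track.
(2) |011> carries amplitude 0 in the final state.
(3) In the final state, IZI has expectation 1.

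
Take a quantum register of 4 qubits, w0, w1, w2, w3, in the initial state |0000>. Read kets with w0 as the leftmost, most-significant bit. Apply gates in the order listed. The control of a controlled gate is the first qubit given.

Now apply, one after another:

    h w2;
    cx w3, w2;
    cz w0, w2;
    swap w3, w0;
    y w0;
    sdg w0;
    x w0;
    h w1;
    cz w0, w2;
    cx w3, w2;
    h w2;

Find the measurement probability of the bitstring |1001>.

A full measurement returns |1001> with probability 0.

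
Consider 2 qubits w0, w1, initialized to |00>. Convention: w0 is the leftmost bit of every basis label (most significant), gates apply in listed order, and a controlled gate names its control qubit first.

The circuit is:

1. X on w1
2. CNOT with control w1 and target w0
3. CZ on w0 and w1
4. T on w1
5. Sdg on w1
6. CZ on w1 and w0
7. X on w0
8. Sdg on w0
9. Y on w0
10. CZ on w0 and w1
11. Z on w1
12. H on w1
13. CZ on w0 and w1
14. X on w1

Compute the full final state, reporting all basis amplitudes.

The final amplitudes are 0 on |00>, 0 on |01>, sqrt(2)*exp(I*pi/4)/2 on |10>, sqrt(2)*exp(I*pi/4)/2 on |11>.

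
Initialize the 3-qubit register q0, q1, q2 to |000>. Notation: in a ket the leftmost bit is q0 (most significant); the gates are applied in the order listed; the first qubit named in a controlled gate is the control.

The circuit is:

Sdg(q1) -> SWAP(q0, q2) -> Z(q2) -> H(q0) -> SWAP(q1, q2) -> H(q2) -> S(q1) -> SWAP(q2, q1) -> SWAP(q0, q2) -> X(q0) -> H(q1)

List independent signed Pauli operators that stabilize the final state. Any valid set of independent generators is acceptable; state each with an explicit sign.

The final state is stabilized by the group generated by +IIX, -ZII, +IZI; other independent generating sets are equally valid.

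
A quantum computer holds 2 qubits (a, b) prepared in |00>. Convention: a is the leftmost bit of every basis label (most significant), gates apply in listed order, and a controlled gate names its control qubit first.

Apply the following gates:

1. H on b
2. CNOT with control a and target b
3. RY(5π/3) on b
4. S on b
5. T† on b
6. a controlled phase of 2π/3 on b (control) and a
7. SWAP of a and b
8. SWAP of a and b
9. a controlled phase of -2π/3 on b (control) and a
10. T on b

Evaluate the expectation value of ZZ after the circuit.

The observable ZZ averages to sqrt(3)/2. Key observation: the block from step 5 through step 10 cancels to the identity and can be dropped.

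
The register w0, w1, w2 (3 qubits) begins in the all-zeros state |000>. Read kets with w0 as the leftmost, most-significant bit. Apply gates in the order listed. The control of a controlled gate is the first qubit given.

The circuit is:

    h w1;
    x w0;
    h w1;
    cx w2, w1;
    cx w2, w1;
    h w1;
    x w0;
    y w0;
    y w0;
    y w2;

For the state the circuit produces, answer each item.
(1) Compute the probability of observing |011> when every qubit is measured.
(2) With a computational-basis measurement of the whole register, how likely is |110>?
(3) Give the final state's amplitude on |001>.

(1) The probability of measuring |011> is 1/2. Key observation: gates 2-7 undo each other exactly, leaving only the rest of the circuit to track.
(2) The probability of measuring |110> is 0.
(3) The amplitude on |001> is sqrt(2)*I/2.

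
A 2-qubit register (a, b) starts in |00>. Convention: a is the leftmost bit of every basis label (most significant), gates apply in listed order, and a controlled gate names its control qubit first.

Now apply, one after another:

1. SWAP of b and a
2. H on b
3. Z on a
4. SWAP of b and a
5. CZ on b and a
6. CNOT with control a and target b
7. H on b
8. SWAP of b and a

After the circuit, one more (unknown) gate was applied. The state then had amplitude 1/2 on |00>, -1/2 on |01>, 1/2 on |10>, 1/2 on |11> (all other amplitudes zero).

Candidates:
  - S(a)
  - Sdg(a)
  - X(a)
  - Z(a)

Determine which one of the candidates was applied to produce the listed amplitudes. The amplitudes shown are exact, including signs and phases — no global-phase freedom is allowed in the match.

It was X(a) that produced the state shown.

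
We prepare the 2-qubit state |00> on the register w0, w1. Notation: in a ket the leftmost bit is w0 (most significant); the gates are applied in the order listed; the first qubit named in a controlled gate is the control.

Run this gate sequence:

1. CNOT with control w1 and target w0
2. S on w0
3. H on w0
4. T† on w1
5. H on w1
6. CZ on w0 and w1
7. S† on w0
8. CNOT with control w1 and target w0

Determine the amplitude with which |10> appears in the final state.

|10> carries amplitude -I/2 in the final state.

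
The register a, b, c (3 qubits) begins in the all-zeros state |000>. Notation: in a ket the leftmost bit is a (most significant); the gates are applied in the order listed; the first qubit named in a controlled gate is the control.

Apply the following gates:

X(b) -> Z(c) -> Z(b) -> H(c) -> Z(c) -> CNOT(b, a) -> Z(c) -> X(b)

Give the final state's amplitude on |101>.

The amplitude on |101> is -sqrt(2)/2.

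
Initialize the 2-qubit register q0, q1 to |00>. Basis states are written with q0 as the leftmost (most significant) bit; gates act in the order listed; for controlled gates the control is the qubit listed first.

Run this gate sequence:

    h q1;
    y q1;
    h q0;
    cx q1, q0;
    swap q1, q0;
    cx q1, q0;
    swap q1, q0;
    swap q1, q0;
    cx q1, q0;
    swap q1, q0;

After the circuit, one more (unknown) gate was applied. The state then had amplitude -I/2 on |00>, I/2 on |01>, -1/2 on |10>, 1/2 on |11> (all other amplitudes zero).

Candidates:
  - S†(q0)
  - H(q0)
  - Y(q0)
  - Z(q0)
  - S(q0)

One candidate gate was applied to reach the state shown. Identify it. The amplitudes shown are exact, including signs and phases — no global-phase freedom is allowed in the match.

It was S†(q0) that produced the state shown. Key observation: steps 5-10 multiply out to the identity, so the circuit reduces to the remaining gates.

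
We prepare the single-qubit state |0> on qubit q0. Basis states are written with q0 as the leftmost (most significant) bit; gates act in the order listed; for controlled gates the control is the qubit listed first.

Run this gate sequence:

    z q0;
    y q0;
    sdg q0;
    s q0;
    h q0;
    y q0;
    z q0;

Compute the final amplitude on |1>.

The amplitude on |1> is sqrt(2)/2.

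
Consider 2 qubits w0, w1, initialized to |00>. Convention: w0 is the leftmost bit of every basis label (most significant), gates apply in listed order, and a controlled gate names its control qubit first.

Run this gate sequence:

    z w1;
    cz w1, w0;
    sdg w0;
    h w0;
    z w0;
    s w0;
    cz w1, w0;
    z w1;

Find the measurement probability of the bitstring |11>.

Outcome |11> occurs with probability 0.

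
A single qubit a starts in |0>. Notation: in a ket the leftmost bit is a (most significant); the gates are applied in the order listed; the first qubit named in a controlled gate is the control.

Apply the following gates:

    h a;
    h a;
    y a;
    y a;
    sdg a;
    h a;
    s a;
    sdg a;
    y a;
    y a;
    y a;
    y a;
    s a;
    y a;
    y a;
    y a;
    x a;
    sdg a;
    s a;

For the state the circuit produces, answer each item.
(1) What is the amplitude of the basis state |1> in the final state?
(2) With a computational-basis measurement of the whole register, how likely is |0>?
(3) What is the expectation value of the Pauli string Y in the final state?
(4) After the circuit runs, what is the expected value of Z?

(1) The final state's coefficient on |1> equals sqrt(2)/2. Key observation: steps 8-13 multiply out to the identity, so the circuit reduces to the remaining gates.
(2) Outcome |0> occurs with probability 1/2.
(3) The observable Y averages to -1.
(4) The expectation value of Z is 0.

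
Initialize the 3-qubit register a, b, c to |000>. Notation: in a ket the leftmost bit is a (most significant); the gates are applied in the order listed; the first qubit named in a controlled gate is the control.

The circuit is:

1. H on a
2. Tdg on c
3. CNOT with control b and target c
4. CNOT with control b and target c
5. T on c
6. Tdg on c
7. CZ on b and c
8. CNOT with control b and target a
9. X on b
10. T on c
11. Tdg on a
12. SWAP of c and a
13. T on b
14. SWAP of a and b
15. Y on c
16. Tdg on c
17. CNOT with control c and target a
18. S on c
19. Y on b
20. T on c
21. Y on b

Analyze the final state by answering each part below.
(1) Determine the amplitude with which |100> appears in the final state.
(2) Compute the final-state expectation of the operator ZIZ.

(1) The amplitude on |100> is -sqrt(2)*I/2. Key observation: gates 2-5 undo each other exactly, leaving only the rest of the circuit to track.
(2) The expectation value of ZIZ is -1.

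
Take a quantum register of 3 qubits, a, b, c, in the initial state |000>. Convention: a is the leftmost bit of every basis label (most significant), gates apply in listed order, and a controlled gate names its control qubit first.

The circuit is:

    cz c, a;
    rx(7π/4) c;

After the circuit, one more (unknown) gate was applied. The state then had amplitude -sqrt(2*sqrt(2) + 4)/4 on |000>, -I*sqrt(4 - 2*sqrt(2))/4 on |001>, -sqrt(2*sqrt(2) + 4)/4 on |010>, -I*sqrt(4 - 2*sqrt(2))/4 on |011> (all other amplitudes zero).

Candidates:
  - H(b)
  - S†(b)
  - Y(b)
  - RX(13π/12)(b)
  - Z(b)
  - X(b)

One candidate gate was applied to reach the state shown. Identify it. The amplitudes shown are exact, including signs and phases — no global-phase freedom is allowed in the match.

The applied gate was H(b).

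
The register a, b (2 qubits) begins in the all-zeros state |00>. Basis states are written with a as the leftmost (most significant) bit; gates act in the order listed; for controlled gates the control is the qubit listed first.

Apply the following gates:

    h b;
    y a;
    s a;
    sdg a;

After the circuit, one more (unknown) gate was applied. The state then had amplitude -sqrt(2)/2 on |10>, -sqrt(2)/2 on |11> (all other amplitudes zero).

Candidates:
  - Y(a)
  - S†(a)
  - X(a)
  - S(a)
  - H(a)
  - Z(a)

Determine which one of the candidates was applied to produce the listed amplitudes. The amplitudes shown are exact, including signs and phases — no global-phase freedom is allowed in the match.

The unique candidate consistent with the amplitudes is S(a). Key observation: steps 3-4 multiply out to the identity, so the circuit reduces to the remaining gates.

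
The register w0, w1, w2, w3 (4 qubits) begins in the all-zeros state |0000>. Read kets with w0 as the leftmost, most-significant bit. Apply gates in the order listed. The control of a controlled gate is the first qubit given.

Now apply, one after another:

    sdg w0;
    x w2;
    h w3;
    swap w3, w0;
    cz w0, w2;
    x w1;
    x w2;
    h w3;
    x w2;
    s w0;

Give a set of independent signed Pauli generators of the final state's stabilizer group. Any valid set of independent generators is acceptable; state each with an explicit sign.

One valid set of independent stabilizer generators is -YIII, +IIIX, -IZII, -IIZI (any independent generating set of the same group is equally correct).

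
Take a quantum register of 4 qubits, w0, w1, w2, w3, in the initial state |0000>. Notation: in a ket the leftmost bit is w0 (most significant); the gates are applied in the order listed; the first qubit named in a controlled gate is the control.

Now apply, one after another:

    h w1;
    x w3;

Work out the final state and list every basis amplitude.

After the circuit, the state carries amplitude sqrt(2)/2 on |0001>, sqrt(2)/2 on |0101>, and 0 on every other basis state.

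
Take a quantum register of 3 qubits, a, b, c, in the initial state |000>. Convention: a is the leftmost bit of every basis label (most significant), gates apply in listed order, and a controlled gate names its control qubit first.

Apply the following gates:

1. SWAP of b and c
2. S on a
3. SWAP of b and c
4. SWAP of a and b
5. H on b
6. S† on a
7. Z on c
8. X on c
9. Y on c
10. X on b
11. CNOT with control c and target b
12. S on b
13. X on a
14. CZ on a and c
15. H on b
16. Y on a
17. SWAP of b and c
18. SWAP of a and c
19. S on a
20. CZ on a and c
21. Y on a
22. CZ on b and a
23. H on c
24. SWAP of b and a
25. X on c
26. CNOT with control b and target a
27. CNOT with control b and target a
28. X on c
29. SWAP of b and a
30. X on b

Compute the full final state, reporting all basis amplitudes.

The final amplitudes are 0 on |000>, 0 on |001>, sqrt(2)*(-1 + I)/4 on |010>, sqrt(2)*(-1 + I)/4 on |011>, 0 on |100>, 0 on |101>, sqrt(2)*(1 - I)/4 on |110>, sqrt(2)*(1 - I)/4 on |111>. Key observation: gates 24-29 undo each other exactly, leaving only the rest of the circuit to track.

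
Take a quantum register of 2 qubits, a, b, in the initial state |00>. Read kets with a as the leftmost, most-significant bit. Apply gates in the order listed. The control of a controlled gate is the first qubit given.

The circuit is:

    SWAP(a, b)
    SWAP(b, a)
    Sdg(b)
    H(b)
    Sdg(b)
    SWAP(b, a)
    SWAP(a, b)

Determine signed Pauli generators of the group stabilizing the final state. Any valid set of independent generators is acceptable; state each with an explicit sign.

One valid set of independent stabilizer generators is -IY, +ZI (any independent generating set of the same group is equally correct).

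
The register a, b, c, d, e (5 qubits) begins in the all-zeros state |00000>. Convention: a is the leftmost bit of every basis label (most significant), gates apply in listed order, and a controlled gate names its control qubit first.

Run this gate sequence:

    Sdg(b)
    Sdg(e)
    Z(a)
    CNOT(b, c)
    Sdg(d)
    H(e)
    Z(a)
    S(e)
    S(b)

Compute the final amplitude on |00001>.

|00001> carries amplitude sqrt(2)*I/2 in the final state.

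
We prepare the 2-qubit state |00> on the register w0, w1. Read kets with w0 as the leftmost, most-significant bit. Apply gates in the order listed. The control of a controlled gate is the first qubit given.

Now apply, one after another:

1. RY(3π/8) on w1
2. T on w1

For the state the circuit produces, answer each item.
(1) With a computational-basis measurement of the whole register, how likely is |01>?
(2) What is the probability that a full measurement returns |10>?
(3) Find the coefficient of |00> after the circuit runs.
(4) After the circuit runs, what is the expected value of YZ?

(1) A full measurement returns |01> with probability sin(3*pi/16)**2.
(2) A full measurement returns |10> with probability 0.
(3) The final state's coefficient on |00> equals cos(3*pi/16).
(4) In the final state, YZ has expectation 0.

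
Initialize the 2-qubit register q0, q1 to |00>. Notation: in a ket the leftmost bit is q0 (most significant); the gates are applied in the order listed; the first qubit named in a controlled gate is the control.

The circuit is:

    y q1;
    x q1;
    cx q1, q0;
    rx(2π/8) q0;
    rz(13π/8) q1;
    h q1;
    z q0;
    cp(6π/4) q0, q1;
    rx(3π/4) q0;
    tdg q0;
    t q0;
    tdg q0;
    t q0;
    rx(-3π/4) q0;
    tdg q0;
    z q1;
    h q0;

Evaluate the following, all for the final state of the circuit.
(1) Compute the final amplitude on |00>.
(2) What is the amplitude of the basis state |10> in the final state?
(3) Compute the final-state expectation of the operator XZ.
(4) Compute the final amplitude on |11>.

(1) The final state's coefficient on |00> equals I*sqrt(sqrt(2)/4 + 1/2)*exp(-13*I*pi/16)/2 - sqrt(1/2 - sqrt(2)/4)*exp(15*I*pi/16)/2. Key observation: gates 9-14 undo each other exactly, leaving only the rest of the circuit to track.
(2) |10> carries amplitude I*sqrt(sqrt(2)/4 + 1/2)*exp(-13*I*pi/16)/2 + sqrt(1/2 - sqrt(2)/4)*exp(15*I*pi/16)/2 in the final state.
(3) The observable XZ averages to 0.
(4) The final state's coefficient on |11> equals I*sqrt(1/2 - sqrt(2)/4)*exp(15*I*pi/16)/2 - I*sqrt(sqrt(2)/4 + 1/2)*exp(-13*I*pi/16)/2.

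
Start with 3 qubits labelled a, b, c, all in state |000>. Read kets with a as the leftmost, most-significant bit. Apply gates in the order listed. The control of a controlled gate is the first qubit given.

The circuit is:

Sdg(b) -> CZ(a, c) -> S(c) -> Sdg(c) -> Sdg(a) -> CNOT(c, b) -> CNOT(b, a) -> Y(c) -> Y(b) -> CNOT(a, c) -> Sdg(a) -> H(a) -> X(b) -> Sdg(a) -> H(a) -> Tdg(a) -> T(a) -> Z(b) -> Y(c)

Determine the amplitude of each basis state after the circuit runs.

The resulting statevector has amplitude 1/2 + I/2 on |000>, -1/2 + I/2 on |100>, and 0 on every other basis state. Key observation: the block from step 3 through step 4 cancels to the identity and can be dropped.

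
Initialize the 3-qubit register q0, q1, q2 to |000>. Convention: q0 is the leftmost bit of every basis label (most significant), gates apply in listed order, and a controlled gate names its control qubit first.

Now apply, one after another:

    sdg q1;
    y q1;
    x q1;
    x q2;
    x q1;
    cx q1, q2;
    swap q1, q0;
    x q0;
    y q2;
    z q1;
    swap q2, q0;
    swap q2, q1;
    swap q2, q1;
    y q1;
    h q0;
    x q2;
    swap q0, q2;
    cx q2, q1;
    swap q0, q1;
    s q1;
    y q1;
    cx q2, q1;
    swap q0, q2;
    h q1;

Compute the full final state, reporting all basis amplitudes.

The final amplitudes are 0 on |000>, -I/2 on |001>, 0 on |010>, -I/2 on |011>, I/2 on |100>, 0 on |101>, -I/2 on |110>, 0 on |111>.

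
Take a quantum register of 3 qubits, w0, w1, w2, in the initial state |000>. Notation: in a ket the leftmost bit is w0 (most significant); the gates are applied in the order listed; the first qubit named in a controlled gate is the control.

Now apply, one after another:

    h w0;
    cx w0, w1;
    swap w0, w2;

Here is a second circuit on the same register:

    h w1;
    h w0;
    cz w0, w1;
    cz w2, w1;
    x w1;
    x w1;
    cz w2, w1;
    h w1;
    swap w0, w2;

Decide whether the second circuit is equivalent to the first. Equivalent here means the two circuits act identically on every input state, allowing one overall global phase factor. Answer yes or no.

Yes — the two circuits implement the same unitary up to a global phase.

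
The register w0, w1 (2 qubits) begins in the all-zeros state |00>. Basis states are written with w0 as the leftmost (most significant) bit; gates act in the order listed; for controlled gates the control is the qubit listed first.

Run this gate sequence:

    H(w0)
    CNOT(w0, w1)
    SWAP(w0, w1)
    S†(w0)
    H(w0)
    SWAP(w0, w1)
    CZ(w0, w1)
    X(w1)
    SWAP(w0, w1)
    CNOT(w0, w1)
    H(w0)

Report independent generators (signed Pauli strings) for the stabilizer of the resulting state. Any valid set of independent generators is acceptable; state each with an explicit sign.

One valid set of independent stabilizer generators is +YZ, +ZX (any independent generating set of the same group is equally correct).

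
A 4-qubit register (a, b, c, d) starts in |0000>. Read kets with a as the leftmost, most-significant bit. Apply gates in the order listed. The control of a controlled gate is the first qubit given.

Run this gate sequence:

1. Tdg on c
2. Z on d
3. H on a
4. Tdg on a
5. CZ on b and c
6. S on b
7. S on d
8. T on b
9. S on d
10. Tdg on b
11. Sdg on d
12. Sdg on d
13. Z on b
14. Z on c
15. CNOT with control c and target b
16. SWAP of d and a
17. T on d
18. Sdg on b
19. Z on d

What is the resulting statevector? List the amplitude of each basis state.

The resulting statevector has amplitude sqrt(2)/2 on |0000>, -sqrt(2)/2 on |0001>, and 0 on every other basis state.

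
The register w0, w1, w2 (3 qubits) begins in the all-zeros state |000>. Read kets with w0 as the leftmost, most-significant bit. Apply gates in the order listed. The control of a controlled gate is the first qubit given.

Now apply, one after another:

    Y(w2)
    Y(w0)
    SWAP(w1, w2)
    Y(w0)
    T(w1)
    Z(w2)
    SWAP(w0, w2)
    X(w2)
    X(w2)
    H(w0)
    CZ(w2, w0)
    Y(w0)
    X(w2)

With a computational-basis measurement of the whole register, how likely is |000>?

The probability of measuring |000> is 0.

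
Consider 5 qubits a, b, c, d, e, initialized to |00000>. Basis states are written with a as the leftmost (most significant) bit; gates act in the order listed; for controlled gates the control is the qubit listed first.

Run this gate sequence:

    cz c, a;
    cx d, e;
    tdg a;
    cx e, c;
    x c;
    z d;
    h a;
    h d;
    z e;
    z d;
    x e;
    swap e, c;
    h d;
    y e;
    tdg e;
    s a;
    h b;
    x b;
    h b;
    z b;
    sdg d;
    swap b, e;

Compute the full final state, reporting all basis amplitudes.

After the circuit, the state carries amplitude -sqrt(2)/2 on |00110>, -sqrt(2)*I/2 on |10110>, and 0 on every other basis state.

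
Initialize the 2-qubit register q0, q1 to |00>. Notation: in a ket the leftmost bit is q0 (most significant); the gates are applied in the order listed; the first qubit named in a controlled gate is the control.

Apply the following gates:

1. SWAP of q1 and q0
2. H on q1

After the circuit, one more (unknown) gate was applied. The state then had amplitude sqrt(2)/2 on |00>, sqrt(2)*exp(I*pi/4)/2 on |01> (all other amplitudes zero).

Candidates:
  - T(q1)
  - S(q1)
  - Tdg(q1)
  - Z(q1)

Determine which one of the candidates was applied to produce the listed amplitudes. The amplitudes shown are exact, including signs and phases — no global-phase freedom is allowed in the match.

It was T(q1) that produced the state shown.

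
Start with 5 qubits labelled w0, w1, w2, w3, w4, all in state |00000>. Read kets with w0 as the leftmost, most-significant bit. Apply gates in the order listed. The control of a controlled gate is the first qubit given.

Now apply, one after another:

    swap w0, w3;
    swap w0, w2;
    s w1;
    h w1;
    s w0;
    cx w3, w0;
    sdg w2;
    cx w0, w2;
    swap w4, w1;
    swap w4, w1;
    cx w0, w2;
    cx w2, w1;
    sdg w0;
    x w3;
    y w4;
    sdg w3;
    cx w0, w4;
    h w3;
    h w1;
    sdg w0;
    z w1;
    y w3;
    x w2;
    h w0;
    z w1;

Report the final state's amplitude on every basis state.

The final amplitudes are I/2 on |00101>, I/2 on |00111>, I/2 on |10101>, I/2 on |10111>, and 0 on every other basis state. Key observation: the block from step 8 through step 11 cancels to the identity and can be dropped.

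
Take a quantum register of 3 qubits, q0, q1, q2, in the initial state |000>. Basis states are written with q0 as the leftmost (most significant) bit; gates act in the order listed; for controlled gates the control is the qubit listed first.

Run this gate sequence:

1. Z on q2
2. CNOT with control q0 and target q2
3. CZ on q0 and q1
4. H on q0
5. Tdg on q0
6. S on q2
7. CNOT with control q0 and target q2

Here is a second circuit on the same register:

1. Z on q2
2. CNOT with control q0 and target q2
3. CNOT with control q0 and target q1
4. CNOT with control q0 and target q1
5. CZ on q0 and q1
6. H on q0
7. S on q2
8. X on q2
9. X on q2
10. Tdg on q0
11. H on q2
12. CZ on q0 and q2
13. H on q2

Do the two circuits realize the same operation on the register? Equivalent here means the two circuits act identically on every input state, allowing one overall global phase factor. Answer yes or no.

Yes: on every input state the two circuits agree up to one overall phase factor.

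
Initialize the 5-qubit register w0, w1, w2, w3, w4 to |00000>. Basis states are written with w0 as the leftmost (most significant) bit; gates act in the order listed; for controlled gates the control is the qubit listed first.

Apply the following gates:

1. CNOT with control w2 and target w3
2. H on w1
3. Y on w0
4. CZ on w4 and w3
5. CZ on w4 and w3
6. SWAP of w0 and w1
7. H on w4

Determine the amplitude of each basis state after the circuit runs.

The final amplitudes are I/2 on |01000>, I/2 on |01001>, I/2 on |11000>, I/2 on |11001>, and 0 on every other basis state. Key observation: the block from step 4 through step 5 cancels to the identity and can be dropped.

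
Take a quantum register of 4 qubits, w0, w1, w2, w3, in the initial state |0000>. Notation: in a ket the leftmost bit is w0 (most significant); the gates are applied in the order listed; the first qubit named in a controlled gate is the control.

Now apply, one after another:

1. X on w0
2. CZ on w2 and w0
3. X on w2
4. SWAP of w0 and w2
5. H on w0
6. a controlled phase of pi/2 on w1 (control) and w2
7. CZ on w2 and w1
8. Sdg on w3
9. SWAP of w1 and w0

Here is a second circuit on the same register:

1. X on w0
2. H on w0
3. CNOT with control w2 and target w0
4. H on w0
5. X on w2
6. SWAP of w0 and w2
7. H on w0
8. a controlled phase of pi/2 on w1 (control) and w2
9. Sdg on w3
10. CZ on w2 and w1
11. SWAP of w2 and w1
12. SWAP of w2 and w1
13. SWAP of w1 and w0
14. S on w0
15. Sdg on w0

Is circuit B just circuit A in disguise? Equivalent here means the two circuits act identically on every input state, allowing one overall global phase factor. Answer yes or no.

Yes — the two circuits implement the same unitary up to a global phase.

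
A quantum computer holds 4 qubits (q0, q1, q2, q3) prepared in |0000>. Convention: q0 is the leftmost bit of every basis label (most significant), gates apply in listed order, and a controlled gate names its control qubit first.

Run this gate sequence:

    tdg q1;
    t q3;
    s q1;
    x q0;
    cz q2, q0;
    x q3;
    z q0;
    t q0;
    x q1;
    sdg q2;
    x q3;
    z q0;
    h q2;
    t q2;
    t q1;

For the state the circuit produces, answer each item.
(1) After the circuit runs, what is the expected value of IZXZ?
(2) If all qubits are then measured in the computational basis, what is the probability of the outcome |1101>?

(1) The expectation value of IZXZ is -sqrt(2)/2.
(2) A full measurement returns |1101> with probability 0.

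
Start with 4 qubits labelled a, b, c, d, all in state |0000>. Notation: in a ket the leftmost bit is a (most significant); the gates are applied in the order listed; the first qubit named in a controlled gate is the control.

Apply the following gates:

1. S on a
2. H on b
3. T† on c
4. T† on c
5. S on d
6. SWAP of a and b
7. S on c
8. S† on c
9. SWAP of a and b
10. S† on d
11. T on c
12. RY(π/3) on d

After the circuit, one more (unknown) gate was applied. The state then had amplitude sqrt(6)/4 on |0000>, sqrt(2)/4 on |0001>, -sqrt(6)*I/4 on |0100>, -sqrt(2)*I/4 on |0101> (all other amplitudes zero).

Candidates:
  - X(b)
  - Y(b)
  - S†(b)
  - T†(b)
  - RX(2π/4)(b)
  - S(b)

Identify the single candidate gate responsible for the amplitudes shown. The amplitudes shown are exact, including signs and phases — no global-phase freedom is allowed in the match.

The unique candidate consistent with the amplitudes is S†(b). Key observation: gates 4-11 undo each other exactly, leaving only the rest of the circuit to track.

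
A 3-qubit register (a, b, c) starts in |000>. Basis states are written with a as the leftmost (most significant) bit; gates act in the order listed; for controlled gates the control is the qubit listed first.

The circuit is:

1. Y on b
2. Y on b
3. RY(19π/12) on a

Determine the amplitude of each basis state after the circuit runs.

After the circuit, the state carries amplitude -sqrt(sqrt(2) + 2)/4 - sqrt(6 - 3*sqrt(2))/4 on |000>, -sqrt(2 - sqrt(2))/4 + sqrt(3*sqrt(2) + 6)/4 on |100>, and 0 on every other basis state.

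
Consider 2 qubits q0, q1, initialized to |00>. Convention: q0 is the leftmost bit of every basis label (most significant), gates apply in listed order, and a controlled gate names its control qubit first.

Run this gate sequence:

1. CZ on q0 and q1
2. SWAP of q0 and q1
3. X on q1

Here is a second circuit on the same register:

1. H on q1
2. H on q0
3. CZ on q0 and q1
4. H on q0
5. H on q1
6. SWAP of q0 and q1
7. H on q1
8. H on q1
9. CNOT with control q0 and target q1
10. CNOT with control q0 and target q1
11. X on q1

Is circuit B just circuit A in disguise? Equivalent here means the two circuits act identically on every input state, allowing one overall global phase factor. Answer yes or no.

No — the two circuits implement different unitaries, even allowing a global phase.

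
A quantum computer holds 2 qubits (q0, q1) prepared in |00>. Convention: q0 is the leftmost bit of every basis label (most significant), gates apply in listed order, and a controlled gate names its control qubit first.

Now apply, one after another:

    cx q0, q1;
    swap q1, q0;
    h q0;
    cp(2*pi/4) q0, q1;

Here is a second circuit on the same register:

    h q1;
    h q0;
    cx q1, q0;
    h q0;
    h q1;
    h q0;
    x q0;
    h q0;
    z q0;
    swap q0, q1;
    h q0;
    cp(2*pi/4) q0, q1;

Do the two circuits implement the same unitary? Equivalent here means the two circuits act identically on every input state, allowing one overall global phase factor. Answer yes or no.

Yes — the two circuits implement the same unitary up to a global phase.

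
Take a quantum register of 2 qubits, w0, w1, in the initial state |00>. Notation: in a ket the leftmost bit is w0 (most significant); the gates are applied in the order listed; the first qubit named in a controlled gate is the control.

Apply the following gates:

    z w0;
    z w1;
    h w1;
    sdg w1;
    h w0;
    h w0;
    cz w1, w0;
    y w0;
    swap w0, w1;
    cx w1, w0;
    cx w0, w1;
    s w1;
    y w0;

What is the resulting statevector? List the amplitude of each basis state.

The resulting statevector has amplitude sqrt(2)/2 on |00>, 0 on |01>, 0 on |10>, -sqrt(2)/2 on |11>. Key observation: the block from step 5 through step 6 cancels to the identity and can be dropped.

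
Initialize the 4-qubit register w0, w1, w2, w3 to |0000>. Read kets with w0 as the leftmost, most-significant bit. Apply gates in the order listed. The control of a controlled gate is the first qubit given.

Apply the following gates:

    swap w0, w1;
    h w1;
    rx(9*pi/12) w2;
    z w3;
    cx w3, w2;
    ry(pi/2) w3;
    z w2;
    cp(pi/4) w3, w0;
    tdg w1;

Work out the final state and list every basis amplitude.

The final amplitudes are sqrt(2 - sqrt(2))/4 on |0000>, sqrt(2 - sqrt(2))/4 on |0001>, I*sqrt(sqrt(2) + 2)/4 on |0010>, I*sqrt(sqrt(2) + 2)/4 on |0011>, -sqrt(2 - sqrt(2))*exp(3*I*pi/4)/4 on |0100>, -sqrt(2 - sqrt(2))*exp(3*I*pi/4)/4 on |0101>, sqrt(sqrt(2) + 2)*exp(I*pi/4)/4 on |0110>, sqrt(sqrt(2) + 2)*exp(I*pi/4)/4 on |0111>, 0 on |1000>, 0 on |1001>, 0 on |1010>, 0 on |1011>, 0 on |1100>, 0 on |1101>, 0 on |1110>, 0 on |1111>.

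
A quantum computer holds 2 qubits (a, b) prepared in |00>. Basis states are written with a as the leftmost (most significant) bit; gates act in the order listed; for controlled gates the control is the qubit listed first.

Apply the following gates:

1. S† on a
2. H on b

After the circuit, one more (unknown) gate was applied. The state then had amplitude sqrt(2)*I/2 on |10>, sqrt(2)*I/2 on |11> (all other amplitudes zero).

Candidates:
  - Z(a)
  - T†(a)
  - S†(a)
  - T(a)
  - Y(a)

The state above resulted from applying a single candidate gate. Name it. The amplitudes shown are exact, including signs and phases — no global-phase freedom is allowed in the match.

The unique candidate consistent with the amplitudes is Y(a).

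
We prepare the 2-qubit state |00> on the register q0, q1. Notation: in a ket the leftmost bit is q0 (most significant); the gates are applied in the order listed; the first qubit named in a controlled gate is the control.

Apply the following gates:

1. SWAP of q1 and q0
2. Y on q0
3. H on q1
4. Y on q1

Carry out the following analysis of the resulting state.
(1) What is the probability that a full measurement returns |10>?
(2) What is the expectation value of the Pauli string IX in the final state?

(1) A full measurement returns |10> with probability 1/2.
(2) In the final state, IX has expectation -1.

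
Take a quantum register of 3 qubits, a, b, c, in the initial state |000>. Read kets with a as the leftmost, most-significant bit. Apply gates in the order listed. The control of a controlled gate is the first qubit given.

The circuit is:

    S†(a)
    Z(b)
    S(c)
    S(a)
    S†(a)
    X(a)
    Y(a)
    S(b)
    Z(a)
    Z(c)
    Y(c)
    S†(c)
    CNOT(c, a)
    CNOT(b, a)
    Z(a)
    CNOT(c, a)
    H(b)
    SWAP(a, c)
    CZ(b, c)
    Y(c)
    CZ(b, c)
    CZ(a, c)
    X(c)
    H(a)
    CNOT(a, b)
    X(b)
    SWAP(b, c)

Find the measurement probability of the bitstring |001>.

The probability of measuring |001> is 1/4. Key observation: the block from step 4 through step 5 cancels to the identity and can be dropped.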